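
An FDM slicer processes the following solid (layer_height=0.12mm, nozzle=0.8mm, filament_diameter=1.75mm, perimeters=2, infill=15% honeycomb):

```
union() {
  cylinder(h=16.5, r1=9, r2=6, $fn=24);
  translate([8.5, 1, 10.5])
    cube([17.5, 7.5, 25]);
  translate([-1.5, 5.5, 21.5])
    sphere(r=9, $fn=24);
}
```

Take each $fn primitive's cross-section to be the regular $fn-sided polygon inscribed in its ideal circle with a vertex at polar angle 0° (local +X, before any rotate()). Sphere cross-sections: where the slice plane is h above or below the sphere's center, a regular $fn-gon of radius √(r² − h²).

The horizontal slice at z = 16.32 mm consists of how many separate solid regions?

2

At z = 16.32 mm: the cone: at t=0.989 of its height the radius interpolates to r₁+(r₂−r₁)t = 6.033, giving a regular 24-gon of that circumradius; the cube at (8.5, 1) is present — its section is the full 17.5×7.5 rectangle; the r=9 sphere at (-1.5, 5.5) slices to a regular 24-gon of circumradius 7.360 (√(r²−h²) with h=5.18 from center); Combining (union): the regions partially overlap (shared area 64.88 mm²), so overlapping operands fuse into one piece — 2 connected regions. The result has 2 disconnected regions.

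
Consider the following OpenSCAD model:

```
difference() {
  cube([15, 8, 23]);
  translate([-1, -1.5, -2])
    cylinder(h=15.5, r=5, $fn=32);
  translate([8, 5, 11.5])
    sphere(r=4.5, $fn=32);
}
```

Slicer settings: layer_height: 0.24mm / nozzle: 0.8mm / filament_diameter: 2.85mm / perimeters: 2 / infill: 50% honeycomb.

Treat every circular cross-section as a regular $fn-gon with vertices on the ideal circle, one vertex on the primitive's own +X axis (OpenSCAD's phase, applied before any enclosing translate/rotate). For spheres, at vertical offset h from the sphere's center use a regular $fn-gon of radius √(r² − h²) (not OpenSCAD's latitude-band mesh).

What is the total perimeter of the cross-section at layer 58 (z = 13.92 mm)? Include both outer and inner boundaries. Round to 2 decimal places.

At z = 13.92 mm: the 15×8 cube contributes its full rectangle (perimeter 46.00 mm); the cylinder at (-1, -1.5) is not intersected at this z (z outside [-2, 13.5]); the r=4.5 sphere at (8, 5) contributes a regular 32-gon of circumradius √(4.5²−2.42²) = 3.794 (perimeter = 2·32·3.794·sin(180°/32) = 23.80 mm); Subtracting the remaining from the first: starting from the 15×8 cube, the r=4.5 sphere at (8, 5) partially overlaps it — only the 42.47 mm² overlap (of its 44.93 mm²) is removed, clipping the outline — boundary = 60.26 mm. Overall, the cross-section is a single solid region. Total boundary length (outer) = 60.26 mm.

60.26 mm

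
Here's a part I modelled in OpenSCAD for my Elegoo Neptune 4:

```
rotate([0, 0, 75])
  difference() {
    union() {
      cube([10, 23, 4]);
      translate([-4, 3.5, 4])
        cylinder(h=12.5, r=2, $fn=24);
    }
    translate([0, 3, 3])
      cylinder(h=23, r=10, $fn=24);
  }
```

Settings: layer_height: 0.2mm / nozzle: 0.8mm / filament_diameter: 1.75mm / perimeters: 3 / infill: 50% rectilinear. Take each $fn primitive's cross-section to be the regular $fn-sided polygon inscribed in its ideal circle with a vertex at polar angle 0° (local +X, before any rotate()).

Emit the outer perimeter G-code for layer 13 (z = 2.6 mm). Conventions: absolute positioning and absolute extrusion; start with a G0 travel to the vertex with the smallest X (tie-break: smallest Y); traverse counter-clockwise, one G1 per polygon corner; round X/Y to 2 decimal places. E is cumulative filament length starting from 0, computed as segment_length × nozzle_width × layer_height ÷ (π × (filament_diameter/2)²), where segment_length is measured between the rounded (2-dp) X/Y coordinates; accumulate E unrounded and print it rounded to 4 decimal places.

At z = 2.6 mm: the 10×23 cube contributes its full rectangle; the cylinder at (-4, 3.5) is absent (z outside [4, 16.5]); Combining (union): only the 10×23 cube is present, so the union is just that shape — 1 connected region; the cylinder at (0, 3) is absent (z outside [3, 26]); After the difference (first − rest): none of the subtracted shapes is present at this height, so the result so far is unchanged — 1 connected region; (rotated 75° about Z; rotation is an isometry so areas/perimeters/island counts are preserved). The outline is a single polygon with 4 vertices. Extrusion per mm of travel: 0.8 × 0.2 / (π × 0.875²) = 0.066520. Accumulating E over each segment gives final E = 4.3909.

G0 X-22.22 Y5.95 Z2.60
G1 X0.00 Y0.00 E1.5302
G1 X2.59 Y9.66 E2.1954
G1 X-19.63 Y15.61 E3.7256
G1 X-22.22 Y5.95 E4.3909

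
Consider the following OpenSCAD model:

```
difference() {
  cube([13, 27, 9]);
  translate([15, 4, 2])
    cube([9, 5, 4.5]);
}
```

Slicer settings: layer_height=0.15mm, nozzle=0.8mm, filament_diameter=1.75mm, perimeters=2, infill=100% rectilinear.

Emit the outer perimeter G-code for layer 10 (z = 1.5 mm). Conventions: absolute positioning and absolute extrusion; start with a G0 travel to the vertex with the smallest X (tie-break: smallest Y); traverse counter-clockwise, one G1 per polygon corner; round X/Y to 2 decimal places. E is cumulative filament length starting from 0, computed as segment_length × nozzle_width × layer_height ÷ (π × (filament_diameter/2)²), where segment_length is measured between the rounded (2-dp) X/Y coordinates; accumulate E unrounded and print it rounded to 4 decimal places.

G0 X0.00 Y0.00 Z1.50
G1 X13.00 Y0.00 E0.6486
G1 X13.00 Y27.00 E1.9956
G1 X0.00 Y27.00 E2.6442
G1 X0.00 Y0.00 E3.9912

At z = 1.5 mm: the cube (footprint 13×27) is included at this height; the cube at (15, 4) is absent (z outside [2, 6.5]); After the difference (first − rest): none of the subtracted shapes is present at this height, so the 13×27 cube is unchanged — 1 connected region. The outline is a single polygon with 4 vertices. Extrusion per mm of travel: 0.8 × 0.15 / (π × 0.875²) = 0.049890. Accumulating E over each segment gives final E = 3.9912.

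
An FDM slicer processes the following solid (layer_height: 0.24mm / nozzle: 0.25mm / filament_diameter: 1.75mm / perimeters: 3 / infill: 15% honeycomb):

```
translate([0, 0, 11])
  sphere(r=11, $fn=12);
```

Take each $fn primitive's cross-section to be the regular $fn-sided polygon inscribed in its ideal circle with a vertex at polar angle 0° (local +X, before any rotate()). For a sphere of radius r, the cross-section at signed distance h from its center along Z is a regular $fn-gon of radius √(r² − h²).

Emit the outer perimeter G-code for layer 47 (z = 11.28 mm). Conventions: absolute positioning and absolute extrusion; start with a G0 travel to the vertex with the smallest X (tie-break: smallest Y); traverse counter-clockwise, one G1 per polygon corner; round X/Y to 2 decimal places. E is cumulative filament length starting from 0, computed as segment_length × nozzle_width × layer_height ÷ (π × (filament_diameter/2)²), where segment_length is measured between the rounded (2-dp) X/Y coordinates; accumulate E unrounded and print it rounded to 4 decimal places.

At z = 11.28 mm: the r=11 sphere contributes a regular 12-gon of circumradius √(11²−0.28²) = 10.996. The outline is a single polygon with 12 vertices. Extrusion per mm of travel: 0.25 × 0.24 / (π × 0.875²) = 0.024945. Accumulating E over each segment gives final E = 1.7039.

G0 X-11.00 Y0.00 Z11.28
G1 X-9.52 Y-5.50 E0.1421
G1 X-5.50 Y-9.52 E0.2839
G1 X0.00 Y-11.00 E0.4260
G1 X5.50 Y-9.52 E0.5681
G1 X9.52 Y-5.50 E0.7099
G1 X11.00 Y0.00 E0.8519
G1 X9.52 Y5.50 E0.9940
G1 X5.50 Y9.52 E1.1358
G1 X0.00 Y11.00 E1.2779
G1 X-5.50 Y9.52 E1.4200
G1 X-9.52 Y5.50 E1.5618
G1 X-11.00 Y0.00 E1.7039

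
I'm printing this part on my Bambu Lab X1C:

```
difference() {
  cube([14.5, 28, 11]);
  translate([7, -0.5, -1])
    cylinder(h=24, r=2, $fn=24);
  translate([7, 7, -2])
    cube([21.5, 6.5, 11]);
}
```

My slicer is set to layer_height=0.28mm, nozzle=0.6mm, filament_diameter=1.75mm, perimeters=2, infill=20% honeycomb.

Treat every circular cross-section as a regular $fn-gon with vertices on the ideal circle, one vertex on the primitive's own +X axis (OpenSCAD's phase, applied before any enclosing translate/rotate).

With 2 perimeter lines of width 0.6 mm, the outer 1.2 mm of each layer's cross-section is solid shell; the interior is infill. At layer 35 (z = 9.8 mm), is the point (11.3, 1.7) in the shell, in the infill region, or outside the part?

infill

At z = 9.8 mm: the cube is present — its section is the full 14.5×28 rectangle; the r=2 cylinder at (7, -0.5) contributes a regular 24-gon of circumradius 2; the cube at (7, 7) does not reach this height (z outside [-2, 9]); Taking the first minus the rest: starting from the 14.5×28 cube, the r=2 cylinder at (7, -0.5) partially overlaps it — only the 4.24 mm² overlap (of its 12.42 mm²) is removed, clipping the outline — 1 connected region. Overall, the cross-section is a single solid region. The nearest boundary edge runs (14.50, 0.00)→(8.93, 0.00); distance from the point to it = 1.70 mm. The point is inside the cross-section and 1.70 mm from the nearest boundary — more than the 1.2 mm shell width (2 × 0.6), so it's in the infill interior.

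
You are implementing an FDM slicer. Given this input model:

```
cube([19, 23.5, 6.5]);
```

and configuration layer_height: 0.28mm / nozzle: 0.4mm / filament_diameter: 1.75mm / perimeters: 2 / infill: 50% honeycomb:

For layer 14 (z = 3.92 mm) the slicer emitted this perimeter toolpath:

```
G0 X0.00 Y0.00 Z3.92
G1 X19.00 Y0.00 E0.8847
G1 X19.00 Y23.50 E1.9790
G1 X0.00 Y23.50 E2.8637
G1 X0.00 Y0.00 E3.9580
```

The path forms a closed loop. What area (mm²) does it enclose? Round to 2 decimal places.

446.50 mm²

Apply the shoelace formula to the sequence of (X, Y) vertices; enclosed area = 446.50 mm².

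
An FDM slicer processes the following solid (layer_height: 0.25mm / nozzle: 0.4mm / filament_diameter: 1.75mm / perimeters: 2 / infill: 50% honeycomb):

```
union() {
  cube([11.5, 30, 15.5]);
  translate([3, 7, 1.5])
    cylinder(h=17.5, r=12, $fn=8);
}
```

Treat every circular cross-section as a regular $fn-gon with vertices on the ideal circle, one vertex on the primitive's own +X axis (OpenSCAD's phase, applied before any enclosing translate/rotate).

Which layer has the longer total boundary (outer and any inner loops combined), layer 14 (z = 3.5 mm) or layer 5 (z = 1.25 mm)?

layer 14 (z = 3.5 mm)

Layer 14 (z = 3.5): the cube (footprint 11.5×30) is included at this height (perimeter 83.00 mm); the r=12 cylinder at (3, 7) contributes a regular 8-gon of circumradius 12 (perimeter = 2·8·12.000·sin(180°/8) = 73.48 mm); Taking the union: the regions partially overlap (shared area 201.67 mm²), so the edge portions inside another operand are dropped and the merged outline is re-measured after clipping — boundary = 99.30 mm. So its perimeter = 99.30 mm. Layer 5 (z = 1.25): the cube (footprint 11.5×30) is included at this height (perimeter 83.00 mm); the cylinder at (3, 7) is absent (z outside [1.5, 19]); Merging all regions: only the 11.5×30 cube is present, so the union is just that shape — boundary = 83.00 mm. So its perimeter = 83.00 mm. Layer 14 is larger (99.30 vs 83.00 mm).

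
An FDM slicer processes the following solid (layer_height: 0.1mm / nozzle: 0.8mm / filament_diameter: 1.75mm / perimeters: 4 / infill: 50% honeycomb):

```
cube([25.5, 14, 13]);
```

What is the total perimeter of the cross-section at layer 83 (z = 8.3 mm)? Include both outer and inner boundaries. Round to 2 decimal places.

79.00 mm

At z = 8.3 mm: the cube (footprint 25.5×14) is included at this height (perimeter 79.00 mm). Overall, the cross-section is a single solid region. Total boundary length (outer) = 79.00 mm.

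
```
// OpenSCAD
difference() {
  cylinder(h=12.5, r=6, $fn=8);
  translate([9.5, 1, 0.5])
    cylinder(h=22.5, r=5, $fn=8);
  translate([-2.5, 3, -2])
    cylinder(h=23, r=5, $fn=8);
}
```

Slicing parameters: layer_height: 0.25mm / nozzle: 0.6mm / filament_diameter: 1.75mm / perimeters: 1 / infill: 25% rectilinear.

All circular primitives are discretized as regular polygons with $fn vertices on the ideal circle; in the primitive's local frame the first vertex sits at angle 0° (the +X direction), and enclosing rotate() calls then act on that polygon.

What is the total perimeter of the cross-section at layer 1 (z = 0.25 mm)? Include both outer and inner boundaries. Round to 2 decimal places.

At z = 0.25 mm: the r=6 cylinder gives a regular 8-gon of circumradius 6 (constant along its height) (perimeter = 2·8·6.000·sin(180°/8) = 36.74 mm); the cylinder at (9.5, 1) does not reach this height (z outside [0.5, 23]); the cylinder at (-2.5, 3): section is a regular 8-gon, circumradius r=5 (perimeter = 2·8·5.000·sin(180°/8) = 30.61 mm); Subtracting the remaining from the first: starting from the r=6 cylinder, the r=5 cylinder at (-2.5, 3) partially overlaps it — only the 45.26 mm² overlap (of its 70.71 mm²) is removed, clipping the outline — boundary = 38.90 mm. Overall, the cross-section is a single solid region. Total boundary length (outer) = 38.90 mm.

38.90 mm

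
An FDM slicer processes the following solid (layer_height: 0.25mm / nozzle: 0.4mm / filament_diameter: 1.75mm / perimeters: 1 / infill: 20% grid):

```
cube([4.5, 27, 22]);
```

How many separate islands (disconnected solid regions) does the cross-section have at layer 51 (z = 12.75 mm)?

1

At z = 12.75 mm: the cube is present — its section is the full 4.5×27 rectangle. Overall, the cross-section is a single solid region. Island count = 1.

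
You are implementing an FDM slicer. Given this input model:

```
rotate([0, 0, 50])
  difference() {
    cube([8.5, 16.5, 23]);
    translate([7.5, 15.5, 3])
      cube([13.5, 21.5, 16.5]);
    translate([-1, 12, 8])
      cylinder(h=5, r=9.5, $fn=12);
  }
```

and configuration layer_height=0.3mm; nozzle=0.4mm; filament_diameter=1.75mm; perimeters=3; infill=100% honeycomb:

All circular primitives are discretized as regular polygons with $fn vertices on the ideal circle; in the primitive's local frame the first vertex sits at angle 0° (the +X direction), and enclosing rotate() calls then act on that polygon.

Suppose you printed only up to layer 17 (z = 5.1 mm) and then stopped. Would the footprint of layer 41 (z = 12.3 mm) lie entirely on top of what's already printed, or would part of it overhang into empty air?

Compare the two slices. At z = 5.1: the cube is present — its section is the full 8.5×16.5 rectangle (area 140.25 mm²); the 13.5×21.5 cube at (7.5, 15.5) contributes its full rectangle (area 290.25 mm²); the cylinder at (-1, 12) is not intersected at this z (z outside [8, 13]); Taking the first minus the rest: starting from the 8.5×16.5 cube (140.25 mm²), the 13.5×21.5 cube at (7.5, 15.5) partially overlaps it — only the 1.00 mm² overlap (of its 290.25 mm²) is removed, clipping the outline — area = 139.25 mm²; (whole slice rotated 50° about Z — lengths, areas and connectivity unchanged). At z = 12.3: the cube (footprint 8.5×16.5) is included at this height (area 140.25 mm²); the cube at (7.5, 15.5) (footprint 13.5×21.5) is included at this height (area 290.25 mm²); the r=9.5 cylinder at (-1, 12) gives a regular 12-gon of circumradius 9.5 (constant along its height) (area = (12/2)·9.500²·sin(360°/12) = 270.75 mm²); Taking the first minus the rest: starting from the 8.5×16.5 cube (140.25 mm²), the 13.5×21.5 cube at (7.5, 15.5) partially overlaps it — only the 1.00 mm² overlap (of its 290.25 mm²) is removed, clipping the outline; the r=9.5 cylinder at (-1, 12) partially overlaps it — only the 93.85 mm² overlap (of its 270.75 mm²) is removed, clipping the outline — area = 45.40 mm²; (rotated 50° about Z; rotation is an isometry so areas/perimeters/island counts are preserved). Checking containment: the cross-section at z = 12.3 is a subset of the cross-section at z = 5.1.

entirely on top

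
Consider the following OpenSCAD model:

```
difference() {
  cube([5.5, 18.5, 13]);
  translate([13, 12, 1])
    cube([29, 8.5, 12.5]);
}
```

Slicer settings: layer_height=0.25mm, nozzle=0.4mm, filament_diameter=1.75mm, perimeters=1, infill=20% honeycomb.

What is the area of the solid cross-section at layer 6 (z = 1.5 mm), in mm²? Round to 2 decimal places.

101.75 mm²

At z = 1.5 mm: the cube (footprint 5.5×18.5) is included at this height (area 101.75 mm²); the cube at (13, 12) is present — its section is the full 29×8.5 rectangle (area 246.50 mm²); Subtracting the remaining from the first: starting from the 5.5×18.5 cube (101.75 mm²), the 29×8.5 cube at (13, 12) misses the remaining region (no effect) — area = 101.75 mm². Overall, the cross-section is a single solid region. Net area = 101.75 mm².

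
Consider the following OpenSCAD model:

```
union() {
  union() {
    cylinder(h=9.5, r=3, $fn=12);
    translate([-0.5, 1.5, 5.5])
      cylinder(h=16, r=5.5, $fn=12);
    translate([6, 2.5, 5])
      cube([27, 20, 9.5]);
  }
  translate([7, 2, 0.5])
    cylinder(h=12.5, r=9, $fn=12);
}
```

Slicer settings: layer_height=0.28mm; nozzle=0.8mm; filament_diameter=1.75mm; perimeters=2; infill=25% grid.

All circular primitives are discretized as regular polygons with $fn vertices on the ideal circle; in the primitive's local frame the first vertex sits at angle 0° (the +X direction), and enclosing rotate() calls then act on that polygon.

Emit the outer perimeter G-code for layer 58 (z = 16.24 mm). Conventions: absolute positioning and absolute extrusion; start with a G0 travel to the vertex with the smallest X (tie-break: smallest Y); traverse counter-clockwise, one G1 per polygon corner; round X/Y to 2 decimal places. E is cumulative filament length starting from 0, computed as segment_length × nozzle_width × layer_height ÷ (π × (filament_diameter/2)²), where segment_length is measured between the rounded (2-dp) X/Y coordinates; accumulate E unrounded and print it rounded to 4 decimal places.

G0 X-6.00 Y1.50 Z16.24
G1 X-5.26 Y-1.25 E0.2652
G1 X-3.25 Y-3.26 E0.5299
G1 X-0.50 Y-4.00 E0.7952
G1 X2.25 Y-3.26 E1.0604
G1 X4.26 Y-1.25 E1.3251
G1 X5.00 Y1.50 E1.5903
G1 X4.26 Y4.25 E1.8555
G1 X2.25 Y6.26 E2.1202
G1 X-0.50 Y7.00 E2.3855
G1 X-3.25 Y6.26 E2.6507
G1 X-5.26 Y4.25 E2.9154
G1 X-6.00 Y1.50 E3.1806

At z = 16.24 mm: the cylinder is not intersected at this z (z outside [0, 9.5]); the r=5.5 cylinder at (-0.5, 1.5) contributes a regular 12-gon of circumradius 5.5; the cube at (6, 2.5) does not reach this height (z outside [5, 14.5]); Combining (union): only the r=5.5 cylinder at (-0.5, 1.5) is present, so the union is just that shape — 1 connected region; the cylinder at (7, 2) is absent (z outside [0.5, 13]); Merging all regions: only the result so far is present, so the union is just that shape — 1 connected region. The outline is a single polygon with 12 vertices. Extrusion per mm of travel: 0.8 × 0.28 / (π × 0.875²) = 0.093128. Accumulating E over each segment gives final E = 3.1806.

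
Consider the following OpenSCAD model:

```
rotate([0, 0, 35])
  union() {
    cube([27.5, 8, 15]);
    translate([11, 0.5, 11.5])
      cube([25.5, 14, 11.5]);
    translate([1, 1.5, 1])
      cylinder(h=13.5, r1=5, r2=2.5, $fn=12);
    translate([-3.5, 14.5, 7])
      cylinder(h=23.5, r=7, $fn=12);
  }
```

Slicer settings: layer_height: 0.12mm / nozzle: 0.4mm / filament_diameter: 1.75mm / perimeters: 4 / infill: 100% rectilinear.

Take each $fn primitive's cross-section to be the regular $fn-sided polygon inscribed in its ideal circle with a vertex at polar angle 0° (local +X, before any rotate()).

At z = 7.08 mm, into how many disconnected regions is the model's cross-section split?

2

At z = 7.08 mm: the 27.5×8 cube contributes its full rectangle; the cube at (11, 0.5) is absent (z outside [11.5, 23]); the cone at (1, 1.5) (r1=5→r2=2.5) has section circumradius 3.874 here — a regular 12-gon; the r=7 cylinder at (-3.5, 14.5) contributes a regular 12-gon of circumradius 7; Combining (union): the regions partially overlap (shared area 22.01 mm²), so overlapping operands fuse into one piece — 2 connected regions; (rotated 35° about Z; rotation is an isometry so areas/perimeters/island counts are preserved). The result has 2 disconnected regions.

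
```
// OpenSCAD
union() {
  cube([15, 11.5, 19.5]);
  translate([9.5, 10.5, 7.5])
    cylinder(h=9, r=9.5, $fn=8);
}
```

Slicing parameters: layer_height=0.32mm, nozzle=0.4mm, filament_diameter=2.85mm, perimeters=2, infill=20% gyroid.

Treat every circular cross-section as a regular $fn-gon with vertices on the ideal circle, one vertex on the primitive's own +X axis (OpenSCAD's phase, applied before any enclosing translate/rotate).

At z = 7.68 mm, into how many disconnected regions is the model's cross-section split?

At z = 7.68 mm: the cube is present — its section is the full 15×11.5 rectangle; the r=9.5 cylinder at (9.5, 10.5) gives a regular 8-gon of circumradius 9.5 (constant along its height); Merging all regions: the regions partially overlap (shared area 124.59 mm²), so overlapping operands fuse into one piece — 1 connected region. The result has 1 disconnected region.

1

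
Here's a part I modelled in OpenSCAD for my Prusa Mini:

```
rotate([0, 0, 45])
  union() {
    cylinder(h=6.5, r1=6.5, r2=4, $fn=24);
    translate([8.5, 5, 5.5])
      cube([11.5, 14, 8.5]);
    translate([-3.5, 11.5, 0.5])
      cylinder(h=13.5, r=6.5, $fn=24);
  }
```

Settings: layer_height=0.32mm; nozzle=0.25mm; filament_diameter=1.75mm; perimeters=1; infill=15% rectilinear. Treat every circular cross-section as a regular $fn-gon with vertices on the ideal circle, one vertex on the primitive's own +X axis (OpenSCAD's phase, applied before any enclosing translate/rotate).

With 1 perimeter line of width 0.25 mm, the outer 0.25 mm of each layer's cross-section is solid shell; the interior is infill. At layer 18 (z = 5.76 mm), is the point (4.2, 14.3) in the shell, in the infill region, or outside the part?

At z = 5.76 mm: the cone (r1=6.5→r2=4) has section circumradius 4.285 here — a regular 24-gon; the 11.5×14 cube at (8.5, 5) contributes its full rectangle; the cylinder at (-3.5, 11.5): section is a regular 24-gon, circumradius r=6.5; Taking the union: the 3 present regions are separate (no shared area or edge), so areas and boundary lengths simply add and each stays a separate island — 3 connected regions; (whole slice rotated 45° about Z — lengths, areas and connectivity unchanged). Overall, the cross-section has 3 separate islands. Undo the 45° rotation: the query point maps to (13.081, 7.142) in the un-rotated model frame. The nearest boundary edge runs (20.00, 5.00)→(8.50, 5.00); distance from the point to it = 2.14 mm. (Shell/infill is judged within the island containing the point — the largest one.) The point is inside the cross-section and 2.14 mm from the nearest boundary — more than the 0.25 mm shell width (1 × 0.25), so it's in the infill interior.

infill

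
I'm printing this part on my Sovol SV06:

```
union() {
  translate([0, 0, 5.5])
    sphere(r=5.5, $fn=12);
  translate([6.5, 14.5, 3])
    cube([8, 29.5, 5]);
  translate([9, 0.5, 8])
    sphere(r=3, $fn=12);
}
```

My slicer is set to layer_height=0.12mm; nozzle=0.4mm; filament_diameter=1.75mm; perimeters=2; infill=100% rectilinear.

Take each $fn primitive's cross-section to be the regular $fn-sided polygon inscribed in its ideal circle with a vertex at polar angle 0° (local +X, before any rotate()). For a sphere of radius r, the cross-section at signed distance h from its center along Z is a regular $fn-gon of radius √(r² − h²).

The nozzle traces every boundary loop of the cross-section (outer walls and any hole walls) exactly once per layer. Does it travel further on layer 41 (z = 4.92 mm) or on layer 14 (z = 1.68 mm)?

layer 41 (z = 4.92 mm)

Layer 41 (z = 4.92): the r=5.5 sphere slices to a regular 12-gon of circumradius 5.469 (√(r²−h²) with h=0.58 from center) (perimeter = 2·12·5.469·sin(180°/12) = 33.97 mm); the cube at (6.5, 14.5) (footprint 8×29.5) is included at this height (perimeter 75.00 mm); the sphere at (9, 0.5) is not intersected at this z (|z−center|=3.080 > r=3); Taking the union: the 2 present regions are separate (no shared area or edge), so areas and boundary lengths simply add and each stays a separate island — boundary = 108.97 mm. So its perimeter = 108.97 mm. Layer 14 (z = 1.68): the sphere: section is a regular 12-gon, circumradius = √(r²−h²) = √(5.5²−3.82²) = 3.957 (perimeter = 2·12·3.957·sin(180°/12) = 24.58 mm); the cube at (6.5, 14.5) is absent (z outside [3, 8]); the sphere at (9, 0.5) does not reach this height (|z−center|=6.320 > r=3); Merging all regions: only the r=5.5 sphere is present, so the union is just that shape — boundary = 24.58 mm. So its perimeter = 24.58 mm. Layer 41 is larger (108.97 vs 24.58 mm).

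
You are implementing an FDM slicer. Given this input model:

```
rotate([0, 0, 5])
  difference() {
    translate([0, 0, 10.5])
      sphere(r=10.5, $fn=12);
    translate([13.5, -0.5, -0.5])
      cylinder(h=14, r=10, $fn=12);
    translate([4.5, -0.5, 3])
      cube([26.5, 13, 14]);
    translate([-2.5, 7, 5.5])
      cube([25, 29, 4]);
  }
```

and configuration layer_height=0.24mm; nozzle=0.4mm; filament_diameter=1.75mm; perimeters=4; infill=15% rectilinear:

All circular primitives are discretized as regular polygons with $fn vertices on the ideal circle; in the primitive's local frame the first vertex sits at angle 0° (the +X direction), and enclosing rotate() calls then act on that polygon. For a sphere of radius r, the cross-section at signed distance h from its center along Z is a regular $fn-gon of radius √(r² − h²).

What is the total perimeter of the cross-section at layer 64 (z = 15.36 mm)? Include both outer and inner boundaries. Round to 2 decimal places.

60.78 mm

At z = 15.36 mm: the r=10.5 sphere slices to a regular 12-gon of circumradius 9.308 (√(r²−h²) with h=4.86 from center) (perimeter = 2·12·9.308·sin(180°/12) = 57.82 mm); the cylinder at (13.5, -0.5) does not reach this height (z outside [-0.5, 13.5]); the 26.5×13 cube at (4.5, -0.5) contributes its full rectangle (perimeter 79.00 mm); the cube at (-2.5, 7) is absent (z outside [5.5, 9.5]); Taking the first minus the rest: starting from the r=10.5 sphere, the 26.5×13 cube at (4.5, -0.5) partially overlaps it — only the 28.17 mm² overlap (of its 344.50 mm²) is removed, clipping the outline — boundary = 60.78 mm; (rotated 5° about Z; rotation is an isometry so areas/perimeters/island counts are preserved). Overall, the cross-section is a single solid region. Total boundary length (outer) = 60.78 mm.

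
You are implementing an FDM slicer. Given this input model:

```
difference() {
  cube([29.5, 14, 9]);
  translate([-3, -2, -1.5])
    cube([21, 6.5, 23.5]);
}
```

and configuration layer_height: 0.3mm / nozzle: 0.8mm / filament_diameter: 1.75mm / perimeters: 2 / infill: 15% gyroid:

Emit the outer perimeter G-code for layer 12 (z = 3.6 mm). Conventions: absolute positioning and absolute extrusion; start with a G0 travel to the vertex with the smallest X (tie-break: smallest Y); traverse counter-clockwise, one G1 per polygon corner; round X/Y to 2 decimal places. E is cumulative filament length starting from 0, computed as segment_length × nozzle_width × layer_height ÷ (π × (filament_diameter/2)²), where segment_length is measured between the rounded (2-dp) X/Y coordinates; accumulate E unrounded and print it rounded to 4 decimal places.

At z = 3.6 mm: the 29.5×14 cube contributes its full rectangle; the cube at (-3, -2) (footprint 21×6.5) is included at this height; Subtracting the remaining from the first: starting from the 29.5×14 cube, the 21×6.5 cube at (-3, -2) partially overlaps it — only the 81.00 mm² overlap (of its 136.50 mm²) is removed, clipping the outline — 1 connected region. The outline is a single polygon with 6 vertices. Extrusion per mm of travel: 0.8 × 0.3 / (π × 0.875²) = 0.099780. Accumulating E over each segment gives final E = 8.6809.

G0 X0.00 Y4.50 Z3.60
G1 X18.00 Y4.50 E1.7960
G1 X18.00 Y0.00 E2.2451
G1 X29.50 Y0.00 E3.3925
G1 X29.50 Y14.00 E4.7895
G1 X0.00 Y14.00 E7.7330
G1 X0.00 Y4.50 E8.6809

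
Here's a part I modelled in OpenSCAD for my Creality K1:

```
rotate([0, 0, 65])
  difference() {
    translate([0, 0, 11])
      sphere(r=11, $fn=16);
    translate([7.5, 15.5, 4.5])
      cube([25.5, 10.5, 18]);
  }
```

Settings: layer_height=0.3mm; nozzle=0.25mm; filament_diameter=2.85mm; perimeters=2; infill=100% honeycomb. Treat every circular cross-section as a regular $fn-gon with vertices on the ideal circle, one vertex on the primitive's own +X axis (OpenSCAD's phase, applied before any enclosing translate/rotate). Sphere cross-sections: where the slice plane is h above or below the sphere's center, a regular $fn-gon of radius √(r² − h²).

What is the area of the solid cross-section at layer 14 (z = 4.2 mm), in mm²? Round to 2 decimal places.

At z = 4.2 mm: the sphere: section is a regular 16-gon, circumradius = √(r²−h²) = √(11²−6.8²) = 8.646 (area = (16/2)·8.646²·sin(360°/16) = 228.88 mm²); the cube at (7.5, 15.5) is not intersected at this z (z outside [4.5, 22.5]); Subtracting the remaining from the first: none of the subtracted shapes is present at this height, so the r=11 sphere is unchanged — area = 228.88 mm²; (rotated 65° about Z; rotation is an isometry so areas/perimeters/island counts are preserved). Overall, the cross-section is a single solid region. Net area = 228.88 mm².

228.88 mm²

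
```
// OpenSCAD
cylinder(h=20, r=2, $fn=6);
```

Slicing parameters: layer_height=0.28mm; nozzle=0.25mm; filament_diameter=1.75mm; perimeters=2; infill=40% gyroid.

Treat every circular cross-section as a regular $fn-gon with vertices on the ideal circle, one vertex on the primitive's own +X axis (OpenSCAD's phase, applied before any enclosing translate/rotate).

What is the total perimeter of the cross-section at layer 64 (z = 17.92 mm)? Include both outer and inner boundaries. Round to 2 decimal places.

12.00 mm

At z = 17.92 mm: the cylinder: section is a regular 6-gon, circumradius r=2 (perimeter = 2·6·2.000·sin(180°/6) = 12.00 mm). Overall, the cross-section is a single solid region. Total boundary length (outer) = 12.00 mm.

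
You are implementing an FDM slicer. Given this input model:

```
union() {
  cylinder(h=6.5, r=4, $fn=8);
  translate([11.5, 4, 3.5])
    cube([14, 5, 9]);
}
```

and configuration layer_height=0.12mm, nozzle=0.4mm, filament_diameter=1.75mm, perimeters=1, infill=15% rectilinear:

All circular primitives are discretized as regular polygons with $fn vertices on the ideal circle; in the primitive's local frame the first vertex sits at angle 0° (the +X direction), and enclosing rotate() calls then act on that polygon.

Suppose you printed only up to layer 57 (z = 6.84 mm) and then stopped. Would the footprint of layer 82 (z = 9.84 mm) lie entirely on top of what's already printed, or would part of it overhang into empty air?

entirely on top

Compare the two slices. At z = 6.84: the cylinder is not intersected at this z (z outside [0, 6.5]); the cube at (11.5, 4) (footprint 14×5) is included at this height (area 70.00 mm²); Taking the union: only the 14×5 cube at (11.5, 4) is present, so the union is just that shape — area = 70.00 mm². At z = 9.84: the cylinder is absent (z outside [0, 6.5]); the cube at (11.5, 4) (footprint 14×5) is included at this height (area 70.00 mm²); Taking the union: only the 14×5 cube at (11.5, 4) is present, so the union is just that shape — area = 70.00 mm². Checking containment: the cross-section at z = 9.84 is a subset of the cross-section at z = 6.84.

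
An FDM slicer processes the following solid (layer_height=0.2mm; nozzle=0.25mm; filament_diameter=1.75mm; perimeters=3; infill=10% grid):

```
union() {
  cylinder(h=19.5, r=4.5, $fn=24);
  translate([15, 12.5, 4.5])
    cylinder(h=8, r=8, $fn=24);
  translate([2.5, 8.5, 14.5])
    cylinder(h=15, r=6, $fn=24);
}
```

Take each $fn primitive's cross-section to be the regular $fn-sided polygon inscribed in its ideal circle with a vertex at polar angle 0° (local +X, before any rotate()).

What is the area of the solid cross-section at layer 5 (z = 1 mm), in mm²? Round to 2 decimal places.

At z = 1 mm: the r=4.5 cylinder gives a regular 24-gon of circumradius 4.5 (constant along its height) (area = (24/2)·4.500²·sin(360°/24) = 62.89 mm²); the cylinder at (15, 12.5) does not reach this height (z outside [4.5, 12.5]); the cylinder at (2.5, 8.5) does not reach this height (z outside [14.5, 29.5]); Taking the union: only the r=4.5 cylinder is present, so the union is just that shape — area = 62.89 mm². Overall, the cross-section is a single solid region. Net area = 62.89 mm².

62.89 mm²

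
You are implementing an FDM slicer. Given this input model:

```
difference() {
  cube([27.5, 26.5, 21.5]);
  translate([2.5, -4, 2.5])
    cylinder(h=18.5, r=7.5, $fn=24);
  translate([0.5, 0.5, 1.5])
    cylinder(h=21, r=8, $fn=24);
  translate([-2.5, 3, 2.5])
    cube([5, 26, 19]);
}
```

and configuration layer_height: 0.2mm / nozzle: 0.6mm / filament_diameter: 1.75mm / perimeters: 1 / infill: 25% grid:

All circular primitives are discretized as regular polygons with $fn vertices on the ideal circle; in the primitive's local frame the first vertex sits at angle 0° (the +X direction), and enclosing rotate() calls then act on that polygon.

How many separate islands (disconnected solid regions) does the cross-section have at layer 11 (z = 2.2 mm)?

1

At z = 2.2 mm: the 27.5×26.5 cube contributes its full rectangle; the cylinder at (2.5, -4) is not intersected at this z (z outside [2.5, 21]); the r=8 cylinder at (0.5, 0.5) contributes a regular 24-gon of circumradius 8; the cube at (-2.5, 3) is not intersected at this z (z outside [2.5, 21.5]); Taking the first minus the rest: starting from the 27.5×26.5 cube, the r=8 cylinder at (0.5, 0.5) partially overlaps it — only the 57.91 mm² overlap (of its 198.77 mm²) is removed, clipping the outline — 1 connected region. Overall, the cross-section is a single solid region. Island count = 1.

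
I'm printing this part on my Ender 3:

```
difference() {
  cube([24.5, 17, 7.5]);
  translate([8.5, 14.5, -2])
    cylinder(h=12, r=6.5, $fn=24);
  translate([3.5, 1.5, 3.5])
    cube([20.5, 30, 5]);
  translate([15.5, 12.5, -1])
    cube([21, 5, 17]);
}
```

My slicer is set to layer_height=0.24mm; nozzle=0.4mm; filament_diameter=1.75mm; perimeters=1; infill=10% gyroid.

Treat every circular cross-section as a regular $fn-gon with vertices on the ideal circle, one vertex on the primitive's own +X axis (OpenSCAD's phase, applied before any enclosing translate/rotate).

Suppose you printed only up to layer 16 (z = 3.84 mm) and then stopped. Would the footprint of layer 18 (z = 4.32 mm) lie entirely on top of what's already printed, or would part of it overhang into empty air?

entirely on top

Compare the two slices. At z = 3.84: the cube (footprint 24.5×17) is included at this height (area 416.50 mm²); the r=6.5 cylinder at (8.5, 14.5) contributes a regular 24-gon of circumradius 6.5 (area = (24/2)·6.500²·sin(360°/24) = 131.22 mm²); the cube at (3.5, 1.5) (footprint 20.5×30) is included at this height (area 615.00 mm²); the cube at (15.5, 12.5) (footprint 21×5) is included at this height (area 105.00 mm²); Subtracting the remaining from the first: starting from the 24.5×17 cube (416.50 mm²), the r=6.5 cylinder at (8.5, 14.5) partially overlaps it — only the 97.10 mm² overlap (of its 131.22 mm²) is removed, clipping the outline; the 20.5×30 cube at (3.5, 1.5) partially overlaps it — only the 227.99 mm² overlap (of its 615.00 mm²) is removed, clipping the outline; the 21×5 cube at (15.5, 12.5) partially overlaps it — only the 2.25 mm² overlap (of its 105.00 mm²) is removed, clipping the outline — area = 89.17 mm². At z = 4.32: the cube (footprint 24.5×17) is included at this height (area 416.50 mm²); the r=6.5 cylinder at (8.5, 14.5) gives a regular 24-gon of circumradius 6.5 (constant along its height) (area = (24/2)·6.500²·sin(360°/24) = 131.22 mm²); the cube at (3.5, 1.5) is present — its section is the full 20.5×30 rectangle (area 615.00 mm²); the cube at (15.5, 12.5) (footprint 21×5) is included at this height (area 105.00 mm²); Subtracting the remaining from the first: starting from the 24.5×17 cube (416.50 mm²), the r=6.5 cylinder at (8.5, 14.5) partially overlaps it — only the 97.10 mm² overlap (of its 131.22 mm²) is removed, clipping the outline; the 20.5×30 cube at (3.5, 1.5) partially overlaps it — only the 227.99 mm² overlap (of its 615.00 mm²) is removed, clipping the outline; the 21×5 cube at (15.5, 12.5) partially overlaps it — only the 2.25 mm² overlap (of its 105.00 mm²) is removed, clipping the outline — area = 89.17 mm². Checking containment: the cross-section at z = 4.32 is a subset of the cross-section at z = 3.84.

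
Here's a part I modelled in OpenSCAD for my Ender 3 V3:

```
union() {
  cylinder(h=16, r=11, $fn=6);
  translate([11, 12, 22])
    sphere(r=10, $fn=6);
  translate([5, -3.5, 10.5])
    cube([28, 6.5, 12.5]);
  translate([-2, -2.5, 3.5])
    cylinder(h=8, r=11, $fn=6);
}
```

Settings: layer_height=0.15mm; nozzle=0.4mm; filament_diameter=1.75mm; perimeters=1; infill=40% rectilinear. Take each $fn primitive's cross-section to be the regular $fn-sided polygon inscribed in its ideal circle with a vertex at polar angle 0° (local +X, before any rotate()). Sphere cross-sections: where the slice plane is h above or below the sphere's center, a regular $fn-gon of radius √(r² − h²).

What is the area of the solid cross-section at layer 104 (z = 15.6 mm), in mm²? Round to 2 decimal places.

613.73 mm²

At z = 15.6 mm: the cylinder: section is a regular 6-gon, circumradius r=11 (area = (6/2)·11.000²·sin(360°/6) = 314.37 mm²); the r=10 sphere at (11, 12) slices to a regular 6-gon of circumradius 7.684 (√(r²−h²) with h=6.4 from center) (area = (6/2)·7.684²·sin(360°/6) = 153.39 mm²); the 28×6.5 cube at (5, -3.5) contributes its full rectangle (area 182.00 mm²); the cylinder at (-2, -2.5) does not reach this height (z outside [3.5, 11.5]); Taking the union: the regions partially overlap — summed areas 649.76 mm² minus the doubly-counted overlap 36.02 mm² gives 613.73 mm² — area = 613.73 mm². Overall, the cross-section is a single solid region. Net area = 613.73 mm².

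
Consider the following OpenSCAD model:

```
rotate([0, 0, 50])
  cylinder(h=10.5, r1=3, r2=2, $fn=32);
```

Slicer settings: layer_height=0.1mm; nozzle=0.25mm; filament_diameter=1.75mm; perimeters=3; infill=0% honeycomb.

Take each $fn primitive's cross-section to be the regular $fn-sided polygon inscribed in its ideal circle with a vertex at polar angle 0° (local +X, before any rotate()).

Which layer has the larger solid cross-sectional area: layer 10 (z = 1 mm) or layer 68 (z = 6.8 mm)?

layer 10 (z = 1 mm)

Layer 10 (z = 1): the cone: at t=0.095 of its height the radius interpolates to r₁+(r₂−r₁)t = 2.905, giving a regular 32-gon of that circumradius (area = (32/2)·2.905²·sin(360°/32) = 26.34 mm²); (whole slice rotated 50° about Z — lengths, areas and connectivity unchanged). So its area = 26.34 mm². Layer 68 (z = 6.8): the cone (r1=3→r2=2) has section circumradius 2.352 here — a regular 32-gon (area = (32/2)·2.352²·sin(360°/32) = 17.27 mm²); (whole slice rotated 50° about Z — lengths, areas and connectivity unchanged). So its area = 17.27 mm². Layer 10 is larger (26.34 vs 17.27 mm²).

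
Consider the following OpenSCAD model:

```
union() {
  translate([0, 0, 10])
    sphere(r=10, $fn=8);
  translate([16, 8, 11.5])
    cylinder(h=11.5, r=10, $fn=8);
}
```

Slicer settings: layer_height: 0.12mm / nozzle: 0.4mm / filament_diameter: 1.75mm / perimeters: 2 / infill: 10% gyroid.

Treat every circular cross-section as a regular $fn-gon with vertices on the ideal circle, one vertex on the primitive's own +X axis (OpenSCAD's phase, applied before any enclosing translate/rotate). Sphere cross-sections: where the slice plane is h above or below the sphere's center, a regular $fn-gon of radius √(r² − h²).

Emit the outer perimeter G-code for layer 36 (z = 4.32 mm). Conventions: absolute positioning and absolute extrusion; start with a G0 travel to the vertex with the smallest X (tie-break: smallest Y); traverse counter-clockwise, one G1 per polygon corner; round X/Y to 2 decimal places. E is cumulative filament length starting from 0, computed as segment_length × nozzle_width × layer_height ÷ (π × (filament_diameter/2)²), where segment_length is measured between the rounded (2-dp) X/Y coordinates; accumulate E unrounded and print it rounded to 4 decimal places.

G0 X-8.23 Y0.00 Z4.32
G1 X-5.82 Y-5.82 E0.1257
G1 X0.00 Y-8.23 E0.2514
G1 X5.82 Y-5.82 E0.3771
G1 X8.23 Y0.00 E0.5028
G1 X5.82 Y5.82 E0.6285
G1 X0.00 Y8.23 E0.7542
G1 X-5.82 Y5.82 E0.8800
G1 X-8.23 Y0.00 E1.0057

At z = 4.32 mm: the r=10 sphere slices to a regular 8-gon of circumradius 8.230 (√(r²−h²) with h=5.68 from center); the cylinder at (16, 8) is not intersected at this z (z outside [11.5, 23]); Combining (union): only the r=10 sphere is present, so the union is just that shape — 1 connected region. The outline is a single polygon with 8 vertices. Extrusion per mm of travel: 0.4 × 0.12 / (π × 0.875²) = 0.019956. Accumulating E over each segment gives final E = 1.0057.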